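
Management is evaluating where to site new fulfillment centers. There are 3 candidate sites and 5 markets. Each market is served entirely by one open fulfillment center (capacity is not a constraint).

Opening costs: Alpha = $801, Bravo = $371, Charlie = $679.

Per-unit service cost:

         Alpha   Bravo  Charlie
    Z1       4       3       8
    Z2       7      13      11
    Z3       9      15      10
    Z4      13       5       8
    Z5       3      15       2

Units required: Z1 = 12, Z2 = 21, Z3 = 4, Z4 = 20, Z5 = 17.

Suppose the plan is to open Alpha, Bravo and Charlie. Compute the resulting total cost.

Each market is assigned to its cheapest site among the open ones.
{Alpha, Bravo, Charlie}: Z1→Bravo 3·12=36, Z2→Alpha 7·21=147, Z3→Alpha 9·4=36, Z4→Bravo 5·20=100, Z5→Charlie 2·17=34. Service 353; fixed 1851; total 2204.

Total cost: 2204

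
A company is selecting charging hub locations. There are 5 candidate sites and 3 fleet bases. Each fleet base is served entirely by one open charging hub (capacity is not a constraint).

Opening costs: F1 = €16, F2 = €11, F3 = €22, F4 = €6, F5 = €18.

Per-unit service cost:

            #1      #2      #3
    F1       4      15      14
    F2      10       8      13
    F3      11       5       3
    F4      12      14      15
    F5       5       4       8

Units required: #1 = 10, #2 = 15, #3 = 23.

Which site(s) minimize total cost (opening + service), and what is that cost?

For any fixed open set, each fleet base goes to its cheapest open site; total = fixed + service.
{F3, F5}: #1→F5 5·10=50, #2→F5 4·15=60, #3→F3 3·23=69. Service 179; fixed 40; total 219.
{F1, F3}: service 184 + fixed 38 = 222
{F1, F3, F5}: service 169 + fixed 56 = 225
{F1, F2, F3, F4, F5}: service 169 + fixed 73 = 242
No other subset beats 219.

Open F3 and F5; minimum total cost 219.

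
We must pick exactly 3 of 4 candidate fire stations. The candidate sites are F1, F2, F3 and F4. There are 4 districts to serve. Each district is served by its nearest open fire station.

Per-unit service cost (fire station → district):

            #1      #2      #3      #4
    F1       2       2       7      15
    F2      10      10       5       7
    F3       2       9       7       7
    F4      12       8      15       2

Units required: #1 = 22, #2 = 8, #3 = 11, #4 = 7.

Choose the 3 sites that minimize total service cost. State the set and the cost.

With exactly 3 open, each district uses its cheapest among the chosen.
{F1, F2, F4}: #1→F1 2·22=44, #2→F1 2·8=16, #3→F2 5·11=55, #4→F4 2·7=14. Service cost 129.
{F1, F3, F4}: service cost 151
{F1, F2, F3}: service cost 164
Among all 4 size-3 choices, {F1, F2, F4} is lowest.

Choose F1, F2 and F4; total service cost 129.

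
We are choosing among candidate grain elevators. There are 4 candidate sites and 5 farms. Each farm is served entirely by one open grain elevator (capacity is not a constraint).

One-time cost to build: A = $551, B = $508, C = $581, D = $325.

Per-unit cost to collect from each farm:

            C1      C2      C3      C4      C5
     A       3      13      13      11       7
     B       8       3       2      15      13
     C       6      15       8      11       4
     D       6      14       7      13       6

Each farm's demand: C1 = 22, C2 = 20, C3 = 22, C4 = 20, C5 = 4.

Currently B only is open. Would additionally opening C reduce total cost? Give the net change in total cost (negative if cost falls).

No — net change +421 (cost rises by 421).

Current service cost with {B}: 632.
Adding C: each farm re-picks its cheapest; new service cost 472, saving 160.
Extra fixed cost: 581. Net change = 581 − 160 = 421.
(Totals: 1140 → 1561.)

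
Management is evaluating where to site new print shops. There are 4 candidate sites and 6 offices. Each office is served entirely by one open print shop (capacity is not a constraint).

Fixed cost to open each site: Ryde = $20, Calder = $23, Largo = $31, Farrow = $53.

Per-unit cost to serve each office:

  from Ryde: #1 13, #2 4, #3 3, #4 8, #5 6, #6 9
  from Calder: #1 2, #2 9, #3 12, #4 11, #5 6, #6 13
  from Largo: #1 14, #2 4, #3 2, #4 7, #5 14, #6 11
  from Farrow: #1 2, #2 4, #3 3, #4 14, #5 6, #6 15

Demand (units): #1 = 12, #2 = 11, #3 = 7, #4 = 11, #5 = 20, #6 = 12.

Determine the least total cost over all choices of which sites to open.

Minimum total cost: 448

For any fixed open set, each office goes to its cheapest open site; total = fixed + service.
{Ryde, Calder}: #1→Calder 2·12=24, #2→Ryde 4·11=44, #3→Ryde 3·7=21, #4→Ryde 8·11=88, #5→Ryde 6·20=120, #6→Ryde 9·12=108. Service 405; fixed 43; total 448.
{Ryde, Calder, Largo}: #1→Calder 2·12=24, #2→Ryde 4·11=44, #3→Largo 2·7=14, #4→Largo 7·11=77, #5→Ryde 6·20=120, #6→Ryde 9·12=108. Service 387; fixed 74; total 461.
{Calder, Largo}: #1→Calder 2·12=24, #2→Largo 4·11=44, #3→Largo 2·7=14, #4→Largo 7·11=77, #5→Calder 6·20=120, #6→Largo 11·12=132. Service 411; fixed 54; total 465.
{Ryde, Calder, Largo, Farrow}: #1→Calder 2·12=24, #2→Ryde 4·11=44, #3→Largo 2·7=14, #4→Largo 7·11=77, #5→Ryde 6·20=120, #6→Ryde 9·12=108. Service 387; fixed 127; total 514.
No other subset beats 448.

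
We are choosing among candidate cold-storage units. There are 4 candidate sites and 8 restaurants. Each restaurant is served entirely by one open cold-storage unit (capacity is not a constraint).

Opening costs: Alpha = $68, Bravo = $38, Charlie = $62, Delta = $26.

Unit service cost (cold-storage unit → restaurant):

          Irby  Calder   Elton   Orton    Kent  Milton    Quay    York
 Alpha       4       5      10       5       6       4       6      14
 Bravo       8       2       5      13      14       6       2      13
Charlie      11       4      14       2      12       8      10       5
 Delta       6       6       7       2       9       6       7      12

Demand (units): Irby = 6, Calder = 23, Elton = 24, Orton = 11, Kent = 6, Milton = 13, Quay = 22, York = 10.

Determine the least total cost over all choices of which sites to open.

For any fixed open set, each restaurant goes to its cheapest open site; total = fixed + service.
{Alpha, Bravo, Charlie}: Irby→Alpha 4·6=24, Calder→Bravo 2·23=46, Elton→Bravo 5·24=120, Orton→Charlie 2·11=22, Kent→Alpha 6·6=36, Milton→Alpha 4·13=52, Quay→Bravo 2·22=44, York→Charlie 5·10=50. Service 394; fixed 168; total 562.
{Bravo, Charlie, Delta}: Irby→Delta 6·6=36, Calder→Bravo 2·23=46, Elton→Bravo 5·24=120, Orton→Charlie 2·11=22, Kent→Delta 9·6=54, Milton→Bravo 6·13=78, Quay→Bravo 2·22=44, York→Charlie 5·10=50. Service 450; fixed 126; total 576.
{Bravo, Charlie}: service 480 + fixed 100 = 580
{Alpha, Bravo, Charlie, Delta}: Irby→Alpha 4·6=24, Calder→Bravo 2·23=46, Elton→Bravo 5·24=120, Orton→Charlie 2·11=22, Kent→Alpha 6·6=36, Milton→Alpha 4·13=52, Quay→Bravo 2·22=44, York→Charlie 5·10=50. Service 394; fixed 194; total 588.
No other subset beats 562.

Minimum total cost: 562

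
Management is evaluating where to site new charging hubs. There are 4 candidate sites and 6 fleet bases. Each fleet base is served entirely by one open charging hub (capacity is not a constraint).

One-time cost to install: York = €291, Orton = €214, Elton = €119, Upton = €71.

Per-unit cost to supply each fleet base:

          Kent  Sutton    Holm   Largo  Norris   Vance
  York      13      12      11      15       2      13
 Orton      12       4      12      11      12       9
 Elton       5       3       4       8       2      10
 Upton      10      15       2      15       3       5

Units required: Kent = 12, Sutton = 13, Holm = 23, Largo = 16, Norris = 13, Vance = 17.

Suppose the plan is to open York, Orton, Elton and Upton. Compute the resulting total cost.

Total cost: 1079

Each fleet base is assigned to its cheapest site among the open ones.
{York, Orton, Elton, Upton}: Kent→Elton 5·12=60, Sutton→Elton 3·13=39, Holm→Upton 2·23=46, Largo→Elton 8·16=128, Norris→York 2·13=26, Vance→Upton 5·17=85. Service 384; fixed 695; total 1079.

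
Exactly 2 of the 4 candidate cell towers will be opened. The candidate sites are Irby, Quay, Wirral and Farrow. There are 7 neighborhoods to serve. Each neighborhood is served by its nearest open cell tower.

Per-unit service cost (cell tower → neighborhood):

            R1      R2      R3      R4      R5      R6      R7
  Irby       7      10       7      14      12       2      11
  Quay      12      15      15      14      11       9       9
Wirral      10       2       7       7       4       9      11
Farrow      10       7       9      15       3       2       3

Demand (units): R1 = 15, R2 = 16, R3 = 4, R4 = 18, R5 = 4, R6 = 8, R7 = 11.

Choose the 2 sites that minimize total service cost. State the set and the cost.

With exactly 2 open, each neighborhood uses its cheapest among the chosen.
{Wirral, Farrow}: R1→Wirral 10·15=150, R2→Wirral 2·16=32, R3→Wirral 7·4=28, R4→Wirral 7·18=126, R5→Farrow 3·4=12, R6→Farrow 2·8=16, R7→Farrow 3·11=33. Service cost 397.
{Irby, Wirral}: service cost 444
{Quay, Wirral}: service cost 523
Among all 6 size-2 choices, {Wirral, Farrow} is lowest.

Choose Wirral and Farrow; total service cost 397.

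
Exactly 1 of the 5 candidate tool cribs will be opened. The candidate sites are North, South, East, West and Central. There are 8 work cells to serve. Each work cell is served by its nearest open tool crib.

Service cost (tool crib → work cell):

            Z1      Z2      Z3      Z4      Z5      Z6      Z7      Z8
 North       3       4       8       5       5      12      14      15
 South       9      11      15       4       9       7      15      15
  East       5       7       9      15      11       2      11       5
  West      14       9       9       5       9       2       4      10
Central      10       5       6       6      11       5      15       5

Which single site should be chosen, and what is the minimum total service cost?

With exactly 1 open, each work cell uses its cheapest among the chosen.
{West}: Z1→West 14, Z2→West 9, Z3→West 9, Z4→West 5, Z5→West 9, Z6→West 2, Z7→West 4, Z8→West 10. Service cost 62.
{Central}: service cost 63
{East}: service cost 65
Among all 5 size-1 choices, {West} is lowest.

Choose West only; total service cost 62.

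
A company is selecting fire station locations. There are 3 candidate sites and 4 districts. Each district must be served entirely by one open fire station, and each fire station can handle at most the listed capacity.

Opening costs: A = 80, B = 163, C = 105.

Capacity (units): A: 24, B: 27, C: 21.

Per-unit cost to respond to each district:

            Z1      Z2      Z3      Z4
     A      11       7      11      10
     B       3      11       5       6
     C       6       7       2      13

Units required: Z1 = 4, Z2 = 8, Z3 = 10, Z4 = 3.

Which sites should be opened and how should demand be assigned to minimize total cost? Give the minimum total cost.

Open {A, C}: Z1→C 6·4=24, Z2→A 7·8=56, Z3→C 2·10=20, Z4→A 10·3=30.
Loads: A carries 11/24, C carries 14/21. Service 130; fixed 185; total 315.
Next best feasible plan costs 324.

Minimum total cost: 315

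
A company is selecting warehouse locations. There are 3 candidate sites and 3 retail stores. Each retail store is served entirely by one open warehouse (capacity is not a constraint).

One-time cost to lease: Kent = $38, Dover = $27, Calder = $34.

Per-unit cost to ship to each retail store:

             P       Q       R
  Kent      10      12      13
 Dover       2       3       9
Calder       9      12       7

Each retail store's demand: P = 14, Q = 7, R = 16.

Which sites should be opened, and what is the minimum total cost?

For any fixed open set, each retail store goes to its cheapest open site; total = fixed + service.
{Dover}: P→Dover 2·14=28, Q→Dover 3·7=21, R→Dover 9·16=144. Service 193; fixed 27; total 220.
{Dover, Calder}: P→Dover 2·14=28, Q→Dover 3·7=21, R→Calder 7·16=112. Service 161; fixed 61; total 222.
{Kent, Dover}: service 193 + fixed 65 = 258
{Kent, Dover, Calder}: P→Dover 2·14=28, Q→Dover 3·7=21, R→Calder 7·16=112. Service 161; fixed 99; total 260.
No other subset beats 220.

Open Dover only; minimum total cost 220.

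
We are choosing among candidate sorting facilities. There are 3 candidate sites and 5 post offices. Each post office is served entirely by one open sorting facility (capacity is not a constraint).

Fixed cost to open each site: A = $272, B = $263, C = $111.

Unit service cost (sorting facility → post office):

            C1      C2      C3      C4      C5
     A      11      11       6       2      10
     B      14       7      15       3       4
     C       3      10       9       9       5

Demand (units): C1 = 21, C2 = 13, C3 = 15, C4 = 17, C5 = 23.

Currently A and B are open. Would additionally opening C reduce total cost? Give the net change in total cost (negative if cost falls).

Yes — net change −57 (cost falls by 57).

Current service cost with {A, B}: 538.
Adding C: each post office re-picks its cheapest; new service cost 370, saving 168.
Extra fixed cost: 111. Net change = 111 − 168 = -57.
(Totals: 1073 → 1016.)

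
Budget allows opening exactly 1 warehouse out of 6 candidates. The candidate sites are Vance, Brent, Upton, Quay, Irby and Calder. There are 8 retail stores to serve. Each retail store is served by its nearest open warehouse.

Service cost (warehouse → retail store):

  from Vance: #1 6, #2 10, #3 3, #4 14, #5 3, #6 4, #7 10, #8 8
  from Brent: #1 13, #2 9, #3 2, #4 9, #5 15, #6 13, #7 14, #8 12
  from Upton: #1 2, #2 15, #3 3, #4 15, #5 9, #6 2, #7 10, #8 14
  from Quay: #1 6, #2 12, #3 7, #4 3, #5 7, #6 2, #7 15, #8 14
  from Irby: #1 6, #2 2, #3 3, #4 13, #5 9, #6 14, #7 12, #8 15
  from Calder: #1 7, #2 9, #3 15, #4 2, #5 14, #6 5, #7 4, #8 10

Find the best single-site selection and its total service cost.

Choose Vance only; total service cost 58.

With exactly 1 open, each retail store uses its cheapest among the chosen.
{Vance}: #1→Vance 6, #2→Vance 10, #3→Vance 3, #4→Vance 14, #5→Vance 3, #6→Vance 4, #7→Vance 10, #8→Vance 8. Service cost 58.
{Quay}: service cost 66
{Calder}: service cost 66
Among all 6 size-1 choices, {Vance} is lowest.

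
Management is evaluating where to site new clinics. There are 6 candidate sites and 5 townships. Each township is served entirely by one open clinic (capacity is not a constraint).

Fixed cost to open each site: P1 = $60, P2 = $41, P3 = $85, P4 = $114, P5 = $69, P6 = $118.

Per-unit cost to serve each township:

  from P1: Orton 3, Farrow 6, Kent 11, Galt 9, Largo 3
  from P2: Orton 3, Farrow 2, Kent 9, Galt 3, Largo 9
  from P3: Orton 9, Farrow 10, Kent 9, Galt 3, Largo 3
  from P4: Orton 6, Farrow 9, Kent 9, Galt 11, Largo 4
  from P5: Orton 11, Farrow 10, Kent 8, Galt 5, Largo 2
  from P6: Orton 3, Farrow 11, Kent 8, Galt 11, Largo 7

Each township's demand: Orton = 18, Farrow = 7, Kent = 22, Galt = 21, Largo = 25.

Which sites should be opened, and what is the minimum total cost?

Open P2 and P5; minimum total cost 467.

For any fixed open set, each township goes to its cheapest open site; total = fixed + service.
{P2, P5}: Orton→P2 3·18=54, Farrow→P2 2·7=14, Kent→P5 8·22=176, Galt→P2 3·21=63, Largo→P5 2·25=50. Service 357; fixed 110; total 467.
{P1, P2}: service 404 + fixed 101 = 505
{P1, P2, P5}: service 357 + fixed 170 = 527
{P1, P2, P3, P4, P5, P6}: service 357 + fixed 487 = 844
No other subset beats 467.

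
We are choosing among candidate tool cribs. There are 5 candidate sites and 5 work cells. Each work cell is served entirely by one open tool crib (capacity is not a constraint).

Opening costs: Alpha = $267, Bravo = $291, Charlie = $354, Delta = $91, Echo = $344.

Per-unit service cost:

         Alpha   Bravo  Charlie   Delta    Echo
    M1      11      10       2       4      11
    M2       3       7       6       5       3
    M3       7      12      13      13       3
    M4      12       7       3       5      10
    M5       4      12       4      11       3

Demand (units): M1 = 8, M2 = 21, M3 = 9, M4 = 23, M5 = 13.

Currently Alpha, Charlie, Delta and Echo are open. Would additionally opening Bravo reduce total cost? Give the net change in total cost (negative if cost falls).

No — net change +291 (cost rises by 291).

Current service cost with {Alpha, Charlie, Delta, Echo}: 214.
Adding Bravo: each work cell re-picks its cheapest; new service cost 214, saving 0.
Extra fixed cost: 291. Net change = 291 − 0 = 291.
(Totals: 1270 → 1561.)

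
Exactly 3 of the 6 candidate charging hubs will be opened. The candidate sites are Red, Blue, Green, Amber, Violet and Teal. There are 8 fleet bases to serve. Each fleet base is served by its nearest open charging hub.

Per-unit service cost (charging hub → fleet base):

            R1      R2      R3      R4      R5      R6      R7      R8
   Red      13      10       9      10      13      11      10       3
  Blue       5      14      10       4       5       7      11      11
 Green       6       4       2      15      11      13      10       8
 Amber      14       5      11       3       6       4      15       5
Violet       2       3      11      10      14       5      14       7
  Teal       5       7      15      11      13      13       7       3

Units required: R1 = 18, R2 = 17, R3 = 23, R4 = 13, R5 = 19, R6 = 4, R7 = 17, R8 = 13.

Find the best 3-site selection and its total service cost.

With exactly 3 open, each fleet base uses its cheapest among the chosen.
{Green, Amber, Teal}: R1→Teal 5·18=90, R2→Green 4·17=68, R3→Green 2·23=46, R4→Amber 3·13=39, R5→Amber 6·19=114, R6→Amber 4·4=16, R7→Teal 7·17=119, R8→Teal 3·13=39. Service cost 531.
{Blue, Green, Teal}: service cost 537
{Green, Amber, Violet}: service cost 537
Among all 20 size-3 choices, {Green, Amber, Teal} is lowest.

Choose Green, Amber and Teal; total service cost 531.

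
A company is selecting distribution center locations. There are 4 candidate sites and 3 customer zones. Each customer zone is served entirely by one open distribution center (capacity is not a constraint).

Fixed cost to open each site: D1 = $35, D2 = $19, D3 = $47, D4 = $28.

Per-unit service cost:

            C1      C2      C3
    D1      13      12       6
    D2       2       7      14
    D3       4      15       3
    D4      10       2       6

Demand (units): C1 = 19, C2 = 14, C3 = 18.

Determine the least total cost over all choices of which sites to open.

Minimum total cost: 214

For any fixed open set, each customer zone goes to its cheapest open site; total = fixed + service.
{D2, D3, D4}: C1→D2 2·19=38, C2→D4 2·14=28, C3→D3 3·18=54. Service 120; fixed 94; total 214.
{D2, D4}: service 174 + fixed 47 = 221
{D3, D4}: C1→D3 4·19=76, C2→D4 2·14=28, C3→D3 3·18=54. Service 158; fixed 75; total 233.
{D1, D2, D3, D4}: C1→D2 2·19=38, C2→D4 2·14=28, C3→D3 3·18=54. Service 120; fixed 129; total 249.
No other subset beats 214.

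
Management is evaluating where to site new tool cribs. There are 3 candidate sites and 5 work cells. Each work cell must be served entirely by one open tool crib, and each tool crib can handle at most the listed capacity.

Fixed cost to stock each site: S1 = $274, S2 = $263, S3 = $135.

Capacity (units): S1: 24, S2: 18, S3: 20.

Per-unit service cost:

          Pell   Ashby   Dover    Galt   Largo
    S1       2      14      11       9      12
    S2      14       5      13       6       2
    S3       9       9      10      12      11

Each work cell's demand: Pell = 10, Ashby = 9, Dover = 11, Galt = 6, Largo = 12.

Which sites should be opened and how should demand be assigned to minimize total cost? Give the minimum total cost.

Minimum total cost: 943

Open {S1, S2, S3}: Pell→S1 2·10=20, Ashby→S3 9·9=81, Dover→S3 10·11=110, Galt→S2 6·6=36, Largo→S2 2·12=24.
Loads: S1 carries 10/24, S2 carries 18/18, S3 carries 20/20. Service 271; fixed 672; total 943.
Next best feasible plan costs 954.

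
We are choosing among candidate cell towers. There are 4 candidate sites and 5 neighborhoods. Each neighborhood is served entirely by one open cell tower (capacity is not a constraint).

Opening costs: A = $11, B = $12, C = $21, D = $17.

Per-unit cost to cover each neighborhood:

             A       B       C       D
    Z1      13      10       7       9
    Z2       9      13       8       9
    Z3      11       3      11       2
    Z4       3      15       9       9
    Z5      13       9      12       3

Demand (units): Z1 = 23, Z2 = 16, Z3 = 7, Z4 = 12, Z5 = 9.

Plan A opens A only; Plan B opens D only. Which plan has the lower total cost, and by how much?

Plan A: {A}: Z1→A 13·23=299, Z2→A 9·16=144, Z3→A 11·7=77, Z4→A 3·12=36, Z5→A 13·9=117. Service 673; fixed 11; total 684.
Plan B: {D}: Z1→D 9·23=207, Z2→D 9·16=144, Z3→D 2·7=14, Z4→D 9·12=108, Z5→D 3·9=27. Service 500; fixed 17; total 517.
Difference: |684 − 517| = 167.

Plan B is cheaper by 167.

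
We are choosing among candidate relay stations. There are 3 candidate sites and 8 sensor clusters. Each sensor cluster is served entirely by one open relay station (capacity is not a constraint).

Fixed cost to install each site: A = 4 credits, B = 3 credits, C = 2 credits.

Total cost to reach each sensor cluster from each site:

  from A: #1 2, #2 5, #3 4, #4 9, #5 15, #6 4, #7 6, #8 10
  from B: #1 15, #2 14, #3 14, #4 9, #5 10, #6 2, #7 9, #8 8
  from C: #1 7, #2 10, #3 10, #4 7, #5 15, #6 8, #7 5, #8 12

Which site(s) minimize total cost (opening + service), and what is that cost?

For any fixed open set, each sensor cluster goes to its cheapest open site; total = fixed + service.
{A, B, C}: #1→A 2, #2→A 5, #3→A 4, #4→C 7, #5→B 10, #6→B 2, #7→C 5, #8→B 8. Service 43; fixed 9; total 52.
{A, B}: service 46 + fixed 7 = 53
{A, C}: #1→A 2, #2→A 5, #3→A 4, #4→C 7, #5→A 15, #6→A 4, #7→C 5, #8→A 10. Service 52; fixed 6; total 58.
{C}: service 74 + fixed 2 = 76
(All 7 nonempty subsets were checked; A, B and C is lowest.)

Open A, B and C; minimum total cost 52.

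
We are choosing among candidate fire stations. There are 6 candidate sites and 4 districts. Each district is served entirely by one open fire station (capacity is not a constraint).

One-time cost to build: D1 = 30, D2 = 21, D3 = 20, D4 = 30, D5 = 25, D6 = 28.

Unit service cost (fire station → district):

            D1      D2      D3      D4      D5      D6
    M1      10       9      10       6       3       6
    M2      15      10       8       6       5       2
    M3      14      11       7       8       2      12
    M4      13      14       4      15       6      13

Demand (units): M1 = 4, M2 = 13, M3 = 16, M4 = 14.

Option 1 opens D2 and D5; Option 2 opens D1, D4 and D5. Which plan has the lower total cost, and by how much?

Option 1: {D2, D5}: M1→D5 3·4=12, M2→D5 5·13=65, M3→D5 2·16=32, M4→D5 6·14=84. Service 193; fixed 46; total 239.
Option 2: {D1, D4, D5}: M1→D5 3·4=12, M2→D5 5·13=65, M3→D5 2·16=32, M4→D5 6·14=84. Service 193; fixed 85; total 278.
Difference: |239 − 278| = 39.

Option 1 is cheaper by 39.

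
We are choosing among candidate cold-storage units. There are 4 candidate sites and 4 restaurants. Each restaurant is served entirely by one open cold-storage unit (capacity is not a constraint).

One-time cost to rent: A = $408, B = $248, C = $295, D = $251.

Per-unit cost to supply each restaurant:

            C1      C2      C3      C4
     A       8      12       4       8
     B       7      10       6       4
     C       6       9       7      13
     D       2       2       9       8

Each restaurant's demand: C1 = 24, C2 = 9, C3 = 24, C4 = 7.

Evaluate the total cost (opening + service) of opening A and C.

Total cost: 1080

Each restaurant is assigned to its cheapest site among the open ones.
{A, C}: C1→C 6·24=144, C2→C 9·9=81, C3→A 4·24=96, C4→A 8·7=56. Service 377; fixed 703; total 1080.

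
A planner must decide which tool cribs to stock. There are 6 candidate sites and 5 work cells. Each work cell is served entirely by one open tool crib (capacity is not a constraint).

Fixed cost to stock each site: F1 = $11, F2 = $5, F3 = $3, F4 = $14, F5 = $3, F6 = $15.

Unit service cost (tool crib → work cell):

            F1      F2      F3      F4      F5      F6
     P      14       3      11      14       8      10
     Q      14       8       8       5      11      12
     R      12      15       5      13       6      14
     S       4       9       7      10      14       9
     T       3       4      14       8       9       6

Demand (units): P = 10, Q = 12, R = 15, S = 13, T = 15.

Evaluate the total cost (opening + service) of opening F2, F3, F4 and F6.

Each work cell is assigned to its cheapest site among the open ones.
{F2, F3, F4, F6}: P→F2 3·10=30, Q→F4 5·12=60, R→F3 5·15=75, S→F3 7·13=91, T→F2 4·15=60. Service 316; fixed 37; total 353.

Total cost: 353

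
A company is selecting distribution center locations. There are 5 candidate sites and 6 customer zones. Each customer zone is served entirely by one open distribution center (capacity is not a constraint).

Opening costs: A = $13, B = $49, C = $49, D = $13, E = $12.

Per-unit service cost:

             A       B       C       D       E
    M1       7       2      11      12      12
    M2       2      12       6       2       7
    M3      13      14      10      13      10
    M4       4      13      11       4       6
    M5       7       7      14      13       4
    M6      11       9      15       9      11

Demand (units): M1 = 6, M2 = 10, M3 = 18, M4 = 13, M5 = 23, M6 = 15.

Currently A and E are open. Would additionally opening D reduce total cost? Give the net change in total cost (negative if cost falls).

Current service cost with {A, E}: 551.
Adding D: each customer zone re-picks its cheapest; new service cost 521, saving 30.
Extra fixed cost: 13. Net change = 13 − 30 = -17.
(Totals: 576 → 559.)

Yes — net change −17 (cost falls by 17).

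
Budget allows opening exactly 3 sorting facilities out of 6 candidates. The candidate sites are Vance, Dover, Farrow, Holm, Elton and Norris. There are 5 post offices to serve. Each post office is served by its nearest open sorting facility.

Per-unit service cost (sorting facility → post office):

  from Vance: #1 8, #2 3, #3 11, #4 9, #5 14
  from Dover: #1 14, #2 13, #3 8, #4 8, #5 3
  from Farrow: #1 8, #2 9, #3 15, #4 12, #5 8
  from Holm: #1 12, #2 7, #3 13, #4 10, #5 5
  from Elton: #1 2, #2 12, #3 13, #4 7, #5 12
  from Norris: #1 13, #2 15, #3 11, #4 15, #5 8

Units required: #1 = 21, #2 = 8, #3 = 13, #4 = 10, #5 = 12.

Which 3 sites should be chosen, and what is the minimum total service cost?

Choose Vance, Dover and Elton; total service cost 276.

With exactly 3 open, each post office uses its cheapest among the chosen.
{Vance, Dover, Elton}: #1→Elton 2·21=42, #2→Vance 3·8=24, #3→Dover 8·13=104, #4→Elton 7·10=70, #5→Dover 3·12=36. Service cost 276.
{Dover, Holm, Elton}: service cost 308
{Dover, Farrow, Elton}: service cost 324
Among all 20 size-3 choices, {Vance, Dover, Elton} is lowest.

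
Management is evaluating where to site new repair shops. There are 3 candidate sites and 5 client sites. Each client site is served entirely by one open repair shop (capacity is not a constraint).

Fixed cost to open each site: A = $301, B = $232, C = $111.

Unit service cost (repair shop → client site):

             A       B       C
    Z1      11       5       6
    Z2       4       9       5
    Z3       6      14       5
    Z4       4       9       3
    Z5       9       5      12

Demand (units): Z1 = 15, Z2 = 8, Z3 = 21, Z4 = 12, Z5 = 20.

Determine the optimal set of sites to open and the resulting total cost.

For any fixed open set, each client site goes to its cheapest open site; total = fixed + service.
{C}: Z1→C 6·15=90, Z2→C 5·8=40, Z3→C 5·21=105, Z4→C 3·12=36, Z5→C 12·20=240. Service 511; fixed 111; total 622.
{B, C}: service 356 + fixed 343 = 699
{A}: Z1→A 11·15=165, Z2→A 4·8=32, Z3→A 6·21=126, Z4→A 4·12=48, Z5→A 9·20=180. Service 551; fixed 301; total 852.
{A, B, C}: service 348 + fixed 644 = 992
No other subset beats 622.

Open C only; minimum total cost 622.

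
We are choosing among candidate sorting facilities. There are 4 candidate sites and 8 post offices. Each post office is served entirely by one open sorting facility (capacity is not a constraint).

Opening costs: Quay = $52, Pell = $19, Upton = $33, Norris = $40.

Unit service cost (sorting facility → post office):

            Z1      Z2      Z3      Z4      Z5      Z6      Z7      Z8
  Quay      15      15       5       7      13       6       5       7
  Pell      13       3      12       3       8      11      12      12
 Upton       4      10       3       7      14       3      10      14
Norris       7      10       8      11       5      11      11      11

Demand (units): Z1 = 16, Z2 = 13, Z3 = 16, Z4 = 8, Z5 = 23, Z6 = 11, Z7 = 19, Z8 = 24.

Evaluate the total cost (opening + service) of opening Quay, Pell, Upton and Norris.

Each post office is assigned to its cheapest site among the open ones.
{Quay, Pell, Upton, Norris}: Z1→Upton 4·16=64, Z2→Pell 3·13=39, Z3→Upton 3·16=48, Z4→Pell 3·8=24, Z5→Norris 5·23=115, Z6→Upton 3·11=33, Z7→Quay 5·19=95, Z8→Quay 7·24=168. Service 586; fixed 144; total 730.

Total cost: 730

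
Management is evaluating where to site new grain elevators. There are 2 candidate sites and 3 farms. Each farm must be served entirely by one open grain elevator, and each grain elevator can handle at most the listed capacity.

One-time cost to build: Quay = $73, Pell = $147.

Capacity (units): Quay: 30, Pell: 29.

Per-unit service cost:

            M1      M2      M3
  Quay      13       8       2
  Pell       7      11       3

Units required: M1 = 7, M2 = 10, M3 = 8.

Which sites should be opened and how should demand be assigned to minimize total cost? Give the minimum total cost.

Minimum total cost: 260

Open {Quay}: M1→Quay 13·7=91, M2→Quay 8·10=80, M3→Quay 2·8=16.
Loads: Quay carries 25/30. Service 187; fixed 73; total 260.
Next best feasible plan costs 330.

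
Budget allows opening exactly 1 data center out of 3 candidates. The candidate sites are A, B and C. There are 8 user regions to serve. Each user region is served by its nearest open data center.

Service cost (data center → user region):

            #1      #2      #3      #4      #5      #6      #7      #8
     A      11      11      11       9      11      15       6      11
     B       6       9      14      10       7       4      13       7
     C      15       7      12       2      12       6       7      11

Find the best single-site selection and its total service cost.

Choose B only; total service cost 70.

With exactly 1 open, each user region uses its cheapest among the chosen.
{B}: #1→B 6, #2→B 9, #3→B 14, #4→B 10, #5→B 7, #6→B 4, #7→B 13, #8→B 7. Service cost 70.
{C}: service cost 72
{A}: service cost 85
Among all 3 size-1 choices, {B} is lowest.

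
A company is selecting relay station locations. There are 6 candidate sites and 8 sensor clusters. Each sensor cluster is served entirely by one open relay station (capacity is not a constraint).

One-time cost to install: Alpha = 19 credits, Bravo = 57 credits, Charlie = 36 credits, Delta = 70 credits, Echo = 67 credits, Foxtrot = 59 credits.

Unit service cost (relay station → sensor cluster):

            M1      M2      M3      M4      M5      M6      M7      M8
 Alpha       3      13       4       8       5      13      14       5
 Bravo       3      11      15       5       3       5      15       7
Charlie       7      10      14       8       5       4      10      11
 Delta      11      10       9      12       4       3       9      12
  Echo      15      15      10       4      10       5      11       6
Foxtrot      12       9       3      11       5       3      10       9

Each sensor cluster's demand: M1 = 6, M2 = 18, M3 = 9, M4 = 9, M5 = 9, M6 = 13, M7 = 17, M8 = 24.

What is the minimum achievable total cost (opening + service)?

Minimum total cost: 731

For any fixed open set, each sensor cluster goes to its cheapest open site; total = fixed + service.
{Alpha, Foxtrot}: M1→Alpha 3·6=18, M2→Foxtrot 9·18=162, M3→Foxtrot 3·9=27, M4→Alpha 8·9=72, M5→Alpha 5·9=45, M6→Foxtrot 3·13=39, M7→Foxtrot 10·17=170, M8→Alpha 5·24=120. Service 653; fixed 78; total 731.
{Alpha, Bravo, Foxtrot}: M1→Alpha 3·6=18, M2→Foxtrot 9·18=162, M3→Foxtrot 3·9=27, M4→Bravo 5·9=45, M5→Bravo 3·9=27, M6→Foxtrot 3·13=39, M7→Foxtrot 10·17=170, M8→Alpha 5·24=120. Service 608; fixed 135; total 743.
{Alpha, Delta}: service 654 + fixed 89 = 743
{Alpha, Bravo, Charlie, Delta, Echo, Foxtrot}: M1→Alpha 3·6=18, M2→Foxtrot 9·18=162, M3→Foxtrot 3·9=27, M4→Echo 4·9=36, M5→Bravo 3·9=27, M6→Delta 3·13=39, M7→Delta 9·17=153, M8→Alpha 5·24=120. Service 582; fixed 308; total 890.
No other subset beats 731.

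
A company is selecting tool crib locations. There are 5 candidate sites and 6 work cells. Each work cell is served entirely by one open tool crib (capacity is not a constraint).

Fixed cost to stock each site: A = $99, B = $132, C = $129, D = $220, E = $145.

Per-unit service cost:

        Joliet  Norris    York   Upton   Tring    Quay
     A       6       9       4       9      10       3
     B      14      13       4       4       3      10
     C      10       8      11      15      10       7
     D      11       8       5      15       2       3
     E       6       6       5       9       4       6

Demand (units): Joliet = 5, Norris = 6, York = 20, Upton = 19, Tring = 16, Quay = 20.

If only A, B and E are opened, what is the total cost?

Total cost: 706

Each work cell is assigned to its cheapest site among the open ones.
{A, B, E}: Joliet→A 6·5=30, Norris→E 6·6=36, York→A 4·20=80, Upton→B 4·19=76, Tring→B 3·16=48, Quay→A 3·20=60. Service 330; fixed 376; total 706.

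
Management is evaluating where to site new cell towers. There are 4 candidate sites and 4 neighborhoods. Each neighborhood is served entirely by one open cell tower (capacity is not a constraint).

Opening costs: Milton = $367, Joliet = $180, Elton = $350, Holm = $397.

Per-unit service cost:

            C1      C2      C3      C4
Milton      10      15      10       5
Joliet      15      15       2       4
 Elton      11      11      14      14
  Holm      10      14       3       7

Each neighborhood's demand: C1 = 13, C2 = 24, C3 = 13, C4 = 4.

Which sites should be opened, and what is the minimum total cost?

For any fixed open set, each neighborhood goes to its cheapest open site; total = fixed + service.
{Joliet}: C1→Joliet 15·13=195, C2→Joliet 15·24=360, C3→Joliet 2·13=26, C4→Joliet 4·4=16. Service 597; fixed 180; total 777.
{Holm}: service 533 + fixed 397 = 930
{Joliet, Elton}: service 449 + fixed 530 = 979
{Milton, Joliet, Elton, Holm}: C1→Milton 10·13=130, C2→Elton 11·24=264, C3→Joliet 2·13=26, C4→Joliet 4·4=16. Service 436; fixed 1294; total 1730.
No other subset beats 777.

Open Joliet only; minimum total cost 777.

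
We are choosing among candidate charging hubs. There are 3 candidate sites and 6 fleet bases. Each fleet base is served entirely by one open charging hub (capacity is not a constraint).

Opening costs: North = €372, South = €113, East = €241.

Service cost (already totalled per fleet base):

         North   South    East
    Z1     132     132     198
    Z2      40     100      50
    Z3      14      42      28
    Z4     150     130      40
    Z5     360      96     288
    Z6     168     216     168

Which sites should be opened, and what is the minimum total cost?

For any fixed open set, each fleet base goes to its cheapest open site; total = fixed + service.
{South}: Z1→South 132, Z2→South 100, Z3→South 42, Z4→South 130, Z5→South 96, Z6→South 216. Service 716; fixed 113; total 829.
{South, East}: Z1→South 132, Z2→East 50, Z3→East 28, Z4→East 40, Z5→South 96, Z6→East 168. Service 514; fixed 354; total 868.
{East}: service 772 + fixed 241 = 1013
{North, South, East}: Z1→North 132, Z2→North 40, Z3→North 14, Z4→East 40, Z5→South 96, Z6→North 168. Service 490; fixed 726; total 1216.
No other subset beats 829.

Open South only; minimum total cost 829.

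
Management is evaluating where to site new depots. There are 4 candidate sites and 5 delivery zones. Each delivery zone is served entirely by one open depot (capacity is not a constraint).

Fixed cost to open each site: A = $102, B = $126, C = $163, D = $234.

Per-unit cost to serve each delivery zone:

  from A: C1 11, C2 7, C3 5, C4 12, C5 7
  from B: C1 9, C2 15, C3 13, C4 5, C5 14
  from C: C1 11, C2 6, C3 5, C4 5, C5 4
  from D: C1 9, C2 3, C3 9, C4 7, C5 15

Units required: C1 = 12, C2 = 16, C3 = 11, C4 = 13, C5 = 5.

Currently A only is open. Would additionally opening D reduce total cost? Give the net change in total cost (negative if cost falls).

No — net change +81 (cost rises by 81).

Current service cost with {A}: 490.
Adding D: each delivery zone re-picks its cheapest; new service cost 337, saving 153.
Extra fixed cost: 234. Net change = 234 − 153 = 81.
(Totals: 592 → 673.)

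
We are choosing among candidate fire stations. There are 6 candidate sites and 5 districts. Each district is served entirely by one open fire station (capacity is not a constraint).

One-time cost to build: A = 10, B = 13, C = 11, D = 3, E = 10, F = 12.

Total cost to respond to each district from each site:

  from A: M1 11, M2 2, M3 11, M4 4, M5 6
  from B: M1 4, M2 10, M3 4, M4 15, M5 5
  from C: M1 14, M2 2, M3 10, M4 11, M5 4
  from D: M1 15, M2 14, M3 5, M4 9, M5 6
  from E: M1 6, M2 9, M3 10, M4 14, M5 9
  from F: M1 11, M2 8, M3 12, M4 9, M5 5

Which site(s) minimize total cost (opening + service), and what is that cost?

For any fixed open set, each district goes to its cheapest open site; total = fixed + service.
{A, D}: M1→A 11, M2→A 2, M3→D 5, M4→A 4, M5→A 6. Service 28; fixed 13; total 41.
{A, B}: service 19 + fixed 23 = 42
{A}: M1→A 11, M2→A 2, M3→A 11, M4→A 4, M5→A 6. Service 34; fixed 10; total 44.
{A, B, C, D, E, F}: service 18 + fixed 59 = 77
No other subset beats 41.

Open A and D; minimum total cost 41.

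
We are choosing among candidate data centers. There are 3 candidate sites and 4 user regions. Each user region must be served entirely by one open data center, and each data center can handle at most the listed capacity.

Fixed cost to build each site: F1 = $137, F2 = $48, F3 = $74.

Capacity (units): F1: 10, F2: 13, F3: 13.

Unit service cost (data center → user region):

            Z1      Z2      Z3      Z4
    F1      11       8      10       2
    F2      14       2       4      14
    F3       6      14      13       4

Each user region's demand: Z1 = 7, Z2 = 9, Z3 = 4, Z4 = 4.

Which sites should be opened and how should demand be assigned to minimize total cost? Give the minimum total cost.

Open {F2, F3}: Z1→F3 6·7=42, Z2→F2 2·9=18, Z3→F2 4·4=16, Z4→F3 4·4=16.
Loads: F2 carries 13/13, F3 carries 11/13. Service 92; fixed 122; total 214.
Next best feasible plan costs 290.

Minimum total cost: 214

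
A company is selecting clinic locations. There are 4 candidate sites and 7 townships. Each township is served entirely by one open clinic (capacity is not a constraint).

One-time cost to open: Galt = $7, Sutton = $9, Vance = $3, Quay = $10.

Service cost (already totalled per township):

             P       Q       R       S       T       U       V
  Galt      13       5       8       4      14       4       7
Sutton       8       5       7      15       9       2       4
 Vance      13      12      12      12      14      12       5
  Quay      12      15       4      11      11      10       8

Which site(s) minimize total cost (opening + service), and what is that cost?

Open Galt and Sutton; minimum total cost 55.

For any fixed open set, each township goes to its cheapest open site; total = fixed + service.
{Galt, Sutton}: P→Sutton 8, Q→Galt 5, R→Sutton 7, S→Galt 4, T→Sutton 9, U→Sutton 2, V→Sutton 4. Service 39; fixed 16; total 55.
{Galt, Sutton, Vance}: P→Sutton 8, Q→Galt 5, R→Sutton 7, S→Galt 4, T→Sutton 9, U→Sutton 2, V→Sutton 4. Service 39; fixed 19; total 58.
{Sutton}: service 50 + fixed 9 = 59
{Galt, Sutton, Vance, Quay}: service 36 + fixed 29 = 65
No other subset beats 55.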